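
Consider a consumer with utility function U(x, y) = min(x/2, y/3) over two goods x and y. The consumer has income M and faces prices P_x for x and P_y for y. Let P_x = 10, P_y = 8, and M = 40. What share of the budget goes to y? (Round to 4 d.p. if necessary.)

share on y = 0.5455

Leontief preferences: the optimum is at the kink where x/2 = y/3, i.e. y = (3/2)·x.
Budget: P_x·x + P_y·(3/2)·x = M, so (2·P_x + 3·P_y)·x = 2·M.
Demand: x*(P_x,P_y,M) = 2·M/(2·P_x + 3·P_y), y* = 3·M/(2·P_x + 3·P_y).
Here 2·10 + 3·8 = 44, giving x* = 1.8182 and y* = 2.7273.
Expenditure on y: 8·2.7273 = 21.8182; share = 0.5455.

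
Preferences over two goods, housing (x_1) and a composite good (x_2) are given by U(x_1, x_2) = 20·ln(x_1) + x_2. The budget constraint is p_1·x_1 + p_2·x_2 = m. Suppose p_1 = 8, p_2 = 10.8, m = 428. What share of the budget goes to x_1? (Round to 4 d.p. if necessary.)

share on x_1 = 0.5047

Set MRS = p_1/p_2: (20/x_1)/1 = p_1/p_2.
So x_1*(p_1,p_2) = 20·p_2/p_1, independent of income; and x_2* = (m − 20·p_2)/p_2.
At the given prices: x_1* = 20·10.8/8 = 27, and x_2* = 19.6296.
Expenditure on x_1: 8·27 = 216; share = 0.5047.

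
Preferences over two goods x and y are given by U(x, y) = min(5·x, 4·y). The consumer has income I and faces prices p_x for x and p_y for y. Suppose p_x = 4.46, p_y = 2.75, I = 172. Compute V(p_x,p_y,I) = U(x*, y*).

V = 108.8952

Leontief preferences: the optimum is at the kink where x/4 = y/5, i.e. y = (5/4)·x.
Budget: p_x·x + p_y·(5/4)·x = I, so (4·p_x + 5·p_y)·x = 4·I.
Demand: x*(p_x,p_y,I) = 4·I/(4·p_x + 5·p_y), y* = 5·I/(4·p_x + 5·p_y).
Here 4·4.46 + 5·2.75 = 31.59, giving x* = 21.779 and y* = 27.2238.
Utility at the optimum: U(21.779, 27.2238) = 108.8952.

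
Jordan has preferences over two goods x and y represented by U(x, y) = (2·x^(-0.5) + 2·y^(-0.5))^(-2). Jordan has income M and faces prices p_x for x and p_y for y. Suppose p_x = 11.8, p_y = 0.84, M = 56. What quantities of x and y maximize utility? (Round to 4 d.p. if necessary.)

x* = 3.3552, y* = 19.5339

MRS = MU_x/MU_y = (y/x)^(1.5). Set equal to p_x/p_y.
Hence y/x = (p_x/p_y)^(1/(1.5)), i.e. raised to the 2/3 power.
Substitute y = (y/x)·x into the budget: x* = M/(p_x + p_y·(y/x)).
Numerically y/x = 5.82195, so x* = 56/(11.8 + 0.84·5.82195) = 3.3552 and y* = 5.82195·3.3552 = 19.5339.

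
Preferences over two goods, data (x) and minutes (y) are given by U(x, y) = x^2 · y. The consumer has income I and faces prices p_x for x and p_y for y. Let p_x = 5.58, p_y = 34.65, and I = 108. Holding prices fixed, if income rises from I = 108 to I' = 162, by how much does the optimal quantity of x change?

Δx* = 6.4516

Demand: x*(p_x,p_y,I) = 2/3·I/p_x and y* = 1/3·I/p_y.
At p_x=5.58, p_y=34.65, I=108: x* = 2/3·108/5.58 = 12.9032.
At I' = 162: x* = 19.3548. Change: 19.3548 − 12.9032 = 6.4516.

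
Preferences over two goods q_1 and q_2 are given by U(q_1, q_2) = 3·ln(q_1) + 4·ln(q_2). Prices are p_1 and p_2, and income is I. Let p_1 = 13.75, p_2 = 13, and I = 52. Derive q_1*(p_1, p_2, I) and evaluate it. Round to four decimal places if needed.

q_1* = 1.6208

Tangency: MRS = (3/4)·q_2/q_1 = p_1/p_2.
Rearranging, p_2·q_2 = (4/3)·p_1·q_1. Substituting into the budget gives p_1·q_1·(1 + (4/3)) = I.
Demand: q_1*(p_1,p_2,I) = 3/7·I/p_1 and q_2* = 4/7·I/p_2.
At p_1=13.75, p_2=13, I=52: q_1* = 3/7·52/13.75 = 1.6208.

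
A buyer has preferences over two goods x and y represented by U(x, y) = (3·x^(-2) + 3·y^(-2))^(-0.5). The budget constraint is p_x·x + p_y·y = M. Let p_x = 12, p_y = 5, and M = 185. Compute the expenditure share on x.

MRS = MU_x/MU_y = (y/x)^(3). Set equal to p_x/p_y.
Solve for the ratio: y/x = [p_x/p_y]^(1/3).
With the ratio pinned down, the budget gives x* = M/(p_x + p_y·(y/x)) and y* = (y/x)·x*.
Numerically y/x = 1.338866, so x* = 185/(12 + 5·1.338866) = 9.896 and y* = 1.338866·9.896 = 13.2495.
Expenditure on x: 12·9.896 = 118.7526; share = 0.6419.

share on x = 0.6419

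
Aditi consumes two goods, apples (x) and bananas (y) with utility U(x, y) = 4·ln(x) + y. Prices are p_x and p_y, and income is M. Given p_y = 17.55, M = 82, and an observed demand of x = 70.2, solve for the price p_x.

p_x = 1

MU_x = 4/x, MU_y = 1. Tangency: 4/x = p_x/p_y.
So x*(p_x,p_y) = 4·p_y/p_x, independent of income; and y* = (M − 4·p_y)/p_y.
Set x* = 70.2 in the demand function and solve for p_x: p_x = 1.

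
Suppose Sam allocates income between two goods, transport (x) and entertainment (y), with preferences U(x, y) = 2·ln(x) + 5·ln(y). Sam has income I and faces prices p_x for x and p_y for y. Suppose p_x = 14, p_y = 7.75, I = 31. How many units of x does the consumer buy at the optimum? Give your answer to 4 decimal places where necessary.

x* = 0.6327

Tangency: MRS = (2/5)·y/x = p_x/p_y.
Rearranging, p_y·y = (5/2)·p_x·x. Substituting into the budget gives p_x·x·(1 + (5/2)) = I.
Demand: x*(p_x,p_y,I) = 2/7·I/p_x and y* = 5/7·I/p_y.
At p_x=14, p_y=7.75, I=31: x* = 2/7·31/14 = 0.6327.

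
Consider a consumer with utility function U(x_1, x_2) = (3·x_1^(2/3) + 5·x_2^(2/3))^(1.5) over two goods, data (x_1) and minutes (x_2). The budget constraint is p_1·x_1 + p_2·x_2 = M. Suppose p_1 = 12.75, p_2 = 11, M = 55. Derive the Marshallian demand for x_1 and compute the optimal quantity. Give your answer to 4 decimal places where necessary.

x_1* = 0.5975

MRS = MU_x_1/MU_x_2 = (3/5)·(x_2/x_1)^(1/3). Set equal to p_1/p_2.
Solve for the ratio: x_2/x_1 = [(5/3)·p_1/p_2]^(3).
Substitute x_2 = (x_2/x_1)·x_1 into the budget: x_1* = M/(p_1 + p_2·(x_2/x_1)).
Numerically x_2/x_1 = 7.209394, so x_1* = 55/(12.75 + 11·7.209394) = 0.5975.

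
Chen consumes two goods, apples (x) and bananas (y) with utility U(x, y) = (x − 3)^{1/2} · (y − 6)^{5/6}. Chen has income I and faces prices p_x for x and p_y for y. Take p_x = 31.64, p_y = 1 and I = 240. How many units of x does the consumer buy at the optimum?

x* = 4.6484

Substituting into the budget: x* = 3 + 0.375·(I − 3·p_x − 6·p_y)/p_x, and y* = 6 + 0.625·(…)/p_y.
Discretionary income = 240 − 3·31.64 − 6·1 = 139.08; x* = 3 + 0.375·139.08/31.64 = 4.6484.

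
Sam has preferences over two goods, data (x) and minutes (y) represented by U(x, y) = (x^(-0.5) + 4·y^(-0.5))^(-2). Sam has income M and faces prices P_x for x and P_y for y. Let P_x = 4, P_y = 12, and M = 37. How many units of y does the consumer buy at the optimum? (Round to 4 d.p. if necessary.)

y* = 2.418

With the ratio pinned down, the budget gives x* = M/(P_x + P_y·(y/x)) and y* = (y/x)·x*.
Numerically y/x = 1.211414, so x* = 37/(4 + 12·1.211414) = 1.996 and y* = 1.211414·1.996 = 2.418.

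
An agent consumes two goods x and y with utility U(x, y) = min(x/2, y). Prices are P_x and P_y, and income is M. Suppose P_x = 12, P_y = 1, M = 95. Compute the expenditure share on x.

share on x = 0.96

With perfect complements, no substitution: consume in ratio x:y = 2:1.
Budget: P_x·x + P_y·(1/2)·x = M, so (2·P_x + P_y)·x = 2·M.
Demand: x*(P_x,P_y,M) = 2·M/(2·P_x + P_y), y* = M/(2·P_x + P_y).
Here 2·12 + 1 = 25, giving x* = 7.6 and y* = 3.8.
Expenditure on x: 12·7.6 = 91.2; share = 0.96.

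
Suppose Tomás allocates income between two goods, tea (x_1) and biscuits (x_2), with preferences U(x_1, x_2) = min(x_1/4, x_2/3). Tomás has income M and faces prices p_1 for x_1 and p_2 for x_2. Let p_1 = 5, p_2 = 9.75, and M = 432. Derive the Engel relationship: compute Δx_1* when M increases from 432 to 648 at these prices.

With perfect complements, no substitution: consume in ratio x_1:x_2 = 4:3.
Budget: p_1·x_1 + p_2·(3/4)·x_1 = M, so (4·p_1 + 3·p_2)·x_1 = 4·M.
Demand: x_1*(p_1,p_2,M) = 4·M/(4·p_1 + 3·p_2), x_2* = 3·M/(4·p_1 + 3·p_2).
Here 4·5 + 3·9.75 = 49.25, giving x_1* = 35.0863.
At M' = 648: x_1* = 52.6294. Change: 52.6294 − 35.0863 = 17.5431.

Δx_1* = 17.5431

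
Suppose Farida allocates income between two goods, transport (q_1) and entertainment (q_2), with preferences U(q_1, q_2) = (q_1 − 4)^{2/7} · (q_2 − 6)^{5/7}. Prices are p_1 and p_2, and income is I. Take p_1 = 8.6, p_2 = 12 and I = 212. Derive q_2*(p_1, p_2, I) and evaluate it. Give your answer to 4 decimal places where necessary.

Let q_1' = q_1−4, q_2' = q_2−6. MRS = (2/5)·q_2'/q_1' = p_1/p_2.
After buying the subsistence bundle (4, 6), a share 2/7 of the remaining income goes to q_1: q_1* = 4 + 2/7·(I − 4p_1 − 6p_2)/p_1.
Discretionary income = 212 − 4·8.6 − 6·12 = 105.6; q_2* = 6 + 5/7·105.6/12 = 12.2857.

q_2* = 12.2857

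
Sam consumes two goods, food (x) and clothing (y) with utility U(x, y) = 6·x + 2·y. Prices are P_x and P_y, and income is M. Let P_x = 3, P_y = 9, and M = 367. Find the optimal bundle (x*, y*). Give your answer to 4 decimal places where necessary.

x* = 122.3333, y* = 0

Linear utility — the consumer picks whichever good has higher MU/price: 6/3 = 2 vs 2/9 = 0.2222.
x gives more utility per dollar, so spend all income on x: x* = M/P_x, y* = 0.
Numerically: x* = 122.3333, y* = 0.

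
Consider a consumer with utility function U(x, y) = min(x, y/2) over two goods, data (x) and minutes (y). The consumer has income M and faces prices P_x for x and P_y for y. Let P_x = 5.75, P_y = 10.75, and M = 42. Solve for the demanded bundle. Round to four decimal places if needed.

With perfect complements, no substitution: consume in ratio x:y = 1:2.
Budget: P_x·x + P_y·2·x = M, so (P_x + 2·P_y)·x = M.
Demand: x*(P_x,P_y,M) = M/(P_x + 2·P_y), y* = 2·M/(P_x + 2·P_y).
Here 5.75 + 2·10.75 = 27.25, giving x* = 1.5413 and y* = 3.0826.

x* = 1.5413, y* = 3.0826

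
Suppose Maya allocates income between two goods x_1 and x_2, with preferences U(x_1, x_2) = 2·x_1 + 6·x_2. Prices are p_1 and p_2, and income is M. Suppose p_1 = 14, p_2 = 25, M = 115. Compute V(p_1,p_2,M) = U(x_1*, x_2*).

V = 27.6

Perfect substitutes: compare marginal utility per dollar. 2/p_1 vs 6/p_2 → 0.1429 vs 0.24.
x_2 gives more utility per dollar, so spend all income on x_2: x_2* = M/p_2, x_1* = 0.
Numerically: x_1* = 0, x_2* = 4.6.
Utility at the optimum: U(0, 4.6) = 27.6.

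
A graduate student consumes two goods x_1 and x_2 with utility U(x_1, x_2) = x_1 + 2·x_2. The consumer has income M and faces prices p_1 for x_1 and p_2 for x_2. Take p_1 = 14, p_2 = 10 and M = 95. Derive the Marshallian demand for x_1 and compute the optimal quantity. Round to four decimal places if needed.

Numerically: x_1* = 0, x_2* = 9.5.

x_1* = 0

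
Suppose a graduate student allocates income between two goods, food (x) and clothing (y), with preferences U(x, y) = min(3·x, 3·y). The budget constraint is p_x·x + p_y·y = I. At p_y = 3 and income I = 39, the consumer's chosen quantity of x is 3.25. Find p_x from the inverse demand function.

Leontief preferences: the optimum is at the kink where x/3 = y/3, i.e. y = x.
Budget: p_x·x + p_y·x = I, so (3·p_x + 3·p_y)·x = 3·I.
Demand: x*(p_x,p_y,I) = 3·I/(3·p_x + 3·p_y), y* = 3·I/(3·p_x + 3·p_y).
Set x* = 3.25 in the demand function and solve for p_x: p_x = 9.

p_x = 9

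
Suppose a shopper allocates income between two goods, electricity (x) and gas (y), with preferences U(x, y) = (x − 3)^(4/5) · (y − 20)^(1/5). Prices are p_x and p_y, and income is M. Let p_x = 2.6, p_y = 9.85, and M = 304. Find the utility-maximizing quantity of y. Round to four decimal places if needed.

Substituting into the budget: x* = 3 + 0.8·(M − 3·p_x − 20·p_y)/p_x, and y* = 20 + 0.2·(…)/p_y.
Discretionary income = 304 − 3·2.6 − 20·9.85 = 99.2; y* = 20 + 0.2·99.2/9.85 = 22.0142.

y* = 22.0142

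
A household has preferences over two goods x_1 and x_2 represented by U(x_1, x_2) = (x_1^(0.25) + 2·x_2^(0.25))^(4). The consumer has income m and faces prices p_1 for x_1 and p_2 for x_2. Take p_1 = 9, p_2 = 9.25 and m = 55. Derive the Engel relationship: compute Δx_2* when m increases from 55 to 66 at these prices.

MU_x_1 ∝ x_1^(-0.75), MU_x_2 ∝ 2·x_2^(-0.75), so MRS = (1/2)·(x_2/x_1)^(0.75) = p_1/p_2.
Hence x_2/x_1 = (2·p_1/p_2)^(1/(0.75)), i.e. raised to the 4/3 power.
Substitute x_2 = (x_2/x_1)·x_1 into the budget: x_1* = m/(p_1 + p_2·(x_2/x_1)).
Numerically x_2/x_1 = 2.429448, so x_1* = 55/(9 + 9.25·2.429448) = 1.7476 and x_2* = 2.429448·1.7476 = 4.2456.
At m' = 66: x_2* = 5.0947. Change: 5.0947 − 4.2456 = 0.8491.

Δx_2* = 0.8491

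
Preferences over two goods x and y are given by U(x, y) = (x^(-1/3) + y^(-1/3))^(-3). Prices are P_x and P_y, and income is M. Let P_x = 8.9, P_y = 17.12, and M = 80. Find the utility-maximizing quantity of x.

x* = 4.1277

MRS = MU_x/MU_y = (y/x)^(4/3). Set equal to P_x/P_y.
Hence y/x = (P_x/P_y)^(1/(4/3)), i.e. raised to the 0.75 power.
Substitute y = (y/x)·x into the budget: x* = M/(P_x + P_y·(y/x)).
Numerically y/x = 0.61223, so x* = 80/(8.9 + 17.12·0.61223) = 4.1277.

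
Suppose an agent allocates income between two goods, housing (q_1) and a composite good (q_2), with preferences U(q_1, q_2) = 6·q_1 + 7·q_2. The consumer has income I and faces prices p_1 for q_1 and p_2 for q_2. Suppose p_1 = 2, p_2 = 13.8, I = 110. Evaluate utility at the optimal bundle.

V = 330

Perfect substitutes: compare marginal utility per dollar. 6/p_1 vs 7/p_2 → 3 vs 0.5072.
q_1 gives more utility per dollar, so spend all income on q_1: q_1* = I/p_1, q_2* = 0.
Numerically: q_1* = 55, q_2* = 0.
Utility at the optimum: U(55, 0) = 330.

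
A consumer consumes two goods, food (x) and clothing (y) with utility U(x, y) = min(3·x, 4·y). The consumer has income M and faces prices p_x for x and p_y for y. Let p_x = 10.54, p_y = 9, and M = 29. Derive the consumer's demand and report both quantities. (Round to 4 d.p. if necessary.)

x* = 1.6773, y* = 1.258

Leontief preferences: the optimum is at the kink where x/4 = y/3, i.e. y = (3/4)·x.
Budget: p_x·x + p_y·(3/4)·x = M, so (4·p_x + 3·p_y)·x = 4·M.
Demand: x*(p_x,p_y,M) = 4·M/(4·p_x + 3·p_y), y* = 3·M/(4·p_x + 3·p_y).
Here 4·10.54 + 3·9 = 69.16, giving x* = 1.6773 and y* = 1.258.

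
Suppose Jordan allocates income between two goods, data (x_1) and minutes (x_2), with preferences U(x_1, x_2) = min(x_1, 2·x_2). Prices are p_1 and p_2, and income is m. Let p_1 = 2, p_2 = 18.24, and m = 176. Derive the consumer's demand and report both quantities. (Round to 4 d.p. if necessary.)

Demand: x_1*(p_1,p_2,m) = 2·m/(2·p_1 + p_2), x_2* = m/(2·p_1 + p_2).
Here 2·2 + 18.24 = 22.24, giving x_1* = 15.8273 and x_2* = 7.9137.

x_1* = 15.8273, x_2* = 7.9137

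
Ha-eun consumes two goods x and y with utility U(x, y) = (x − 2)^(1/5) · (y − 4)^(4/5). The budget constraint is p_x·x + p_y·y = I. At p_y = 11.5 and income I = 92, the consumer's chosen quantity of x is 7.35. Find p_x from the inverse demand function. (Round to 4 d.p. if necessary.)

p_x = 1.6

This is Cobb-Douglas in (x−2, y−4): tangency gives 0.2·p_y·(y−4) = 0.8·p_x·(x−2).
Substituting into the budget: x* = 2 + 0.2·(I − 2·p_x − 4·p_y)/p_x, and y* = 4 + 0.8·(…)/p_y.
Set x* = 7.35 in the demand function and solve for p_x: p_x = 1.6.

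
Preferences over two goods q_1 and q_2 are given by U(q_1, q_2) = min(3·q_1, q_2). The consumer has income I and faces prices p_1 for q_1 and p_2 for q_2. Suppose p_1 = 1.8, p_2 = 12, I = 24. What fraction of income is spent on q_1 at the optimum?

share on q_1 = 0.0476

Demand: q_1*(p_1,p_2,I) = I/(p_1 + 3·p_2), q_2* = 3·I/(p_1 + 3·p_2).
Here 1.8 + 3·12 = 37.8, giving q_1* = 0.6349 and q_2* = 1.9048.
Expenditure on q_1: 1.8·0.6349 = 1.1429; share = 0.0476.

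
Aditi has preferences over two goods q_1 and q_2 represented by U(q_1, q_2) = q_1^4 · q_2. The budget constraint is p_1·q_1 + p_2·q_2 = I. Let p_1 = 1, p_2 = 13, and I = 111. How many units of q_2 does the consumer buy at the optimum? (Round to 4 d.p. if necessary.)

The MRS is 4·q_2/q_1. Set MRS = p_1/p_2.
So 4·p_2·q_2 = p_1·q_1; combined with the budget, a share 0.8 of income goes to q_1.
Demand: q_1*(p_1,p_2,I) = 0.8·I/p_1 and q_2* = 0.2·I/p_2.
At p_1=1, p_2=13, I=111: q_2* = 0.2·111/13 = 1.7077.

q_2* = 1.7077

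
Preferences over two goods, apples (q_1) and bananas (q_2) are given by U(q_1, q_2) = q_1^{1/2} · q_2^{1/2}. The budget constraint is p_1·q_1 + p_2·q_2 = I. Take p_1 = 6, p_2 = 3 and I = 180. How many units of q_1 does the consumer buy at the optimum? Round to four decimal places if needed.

MU_q_1/MU_q_2 = (0.5·q_2)/(0.5·q_1); tangency sets this equal to p_1/p_2.
So 0.5·p_2·q_2 = 0.5·p_1·q_1; combined with the budget, a share 0.5 of income goes to q_1.
Demand: q_1*(p_1,p_2,I) = 0.5·I/p_1 and q_2* = 0.5·I/p_2.
At p_1=6, p_2=3, I=180: q_1* = 0.5·180/6 = 15.

q_1* = 15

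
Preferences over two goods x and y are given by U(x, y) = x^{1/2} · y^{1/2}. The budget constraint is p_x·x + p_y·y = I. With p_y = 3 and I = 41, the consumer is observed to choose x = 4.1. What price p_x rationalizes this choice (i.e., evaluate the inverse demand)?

p_x = 5

MU_x/MU_y = (0.5·y)/(0.5·x); tangency sets this equal to p_x/p_y.
Rearranging, p_y·y = p_x·x. Substituting into the budget gives p_x·x·(1 + 1) = I.
Demand: x*(p_x,p_y,I) = 0.5·I/p_x and y* = 0.5·I/p_y.
Set x* = 4.1 in the demand function and solve for p_x: p_x = 5.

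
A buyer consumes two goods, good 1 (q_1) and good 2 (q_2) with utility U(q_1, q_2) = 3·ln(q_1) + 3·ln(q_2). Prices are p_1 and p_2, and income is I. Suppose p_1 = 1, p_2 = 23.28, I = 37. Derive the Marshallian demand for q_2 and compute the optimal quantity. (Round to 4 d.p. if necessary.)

q_2* = 0.7947

The MRS is q_2/q_1. Set MRS = p_1/p_2.
So 3·p_2·q_2 = 3·p_1·q_1; combined with the budget, a share 0.5 of income goes to q_1.
Demand: q_1*(p_1,p_2,I) = 0.5·I/p_1 and q_2* = 0.5·I/p_2.
At p_1=1, p_2=23.28, I=37: q_2* = 0.5·37/23.28 = 0.7947.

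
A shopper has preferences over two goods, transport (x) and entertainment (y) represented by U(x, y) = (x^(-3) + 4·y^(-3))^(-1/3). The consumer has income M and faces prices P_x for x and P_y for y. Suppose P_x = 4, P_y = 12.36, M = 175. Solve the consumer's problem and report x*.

Numerically y/x = 1.066658, so x* = 175/(4 + 12.36·1.066658) = 10.184.

x* = 10.184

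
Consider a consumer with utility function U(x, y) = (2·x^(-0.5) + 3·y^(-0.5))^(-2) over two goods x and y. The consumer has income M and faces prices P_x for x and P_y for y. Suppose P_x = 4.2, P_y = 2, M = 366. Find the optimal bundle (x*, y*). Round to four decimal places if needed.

From the CES first-order condition, (2/3)·(y/x)^(1.5) = P_x/P_y.
Solve for the ratio: y/x = [(3/2)·P_x/P_y]^(2/3).
Substitute y = (y/x)·x into the budget: x* = M/(P_x + P_y·(y/x)).
Numerically y/x = 2.148855, so x* = 366/(4.2 + 2·2.148855) = 43.0704 and y* = 2.148855·43.0704 = 92.5521.

x* = 43.0704, y* = 92.5521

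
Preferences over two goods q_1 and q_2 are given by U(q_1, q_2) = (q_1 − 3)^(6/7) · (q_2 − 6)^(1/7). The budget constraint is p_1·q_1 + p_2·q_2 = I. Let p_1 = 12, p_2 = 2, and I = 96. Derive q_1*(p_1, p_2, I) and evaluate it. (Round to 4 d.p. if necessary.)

q_1* = 6.4286

Discretionary income = 96 − 3·12 − 6·2 = 48; q_1* = 3 + 6/7·48/12 = 6.4286.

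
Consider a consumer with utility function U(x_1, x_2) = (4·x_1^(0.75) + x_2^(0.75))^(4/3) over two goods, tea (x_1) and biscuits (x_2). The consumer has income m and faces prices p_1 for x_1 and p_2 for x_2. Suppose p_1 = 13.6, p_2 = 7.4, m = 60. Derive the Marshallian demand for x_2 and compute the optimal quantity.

x_2* = 0.192

Numerically x_2/x_1 = 0.044564, so x_1* = 60/(13.6 + 7.4·0.044564) = 4.3073 and x_2* = 0.044564·4.3073 = 0.192.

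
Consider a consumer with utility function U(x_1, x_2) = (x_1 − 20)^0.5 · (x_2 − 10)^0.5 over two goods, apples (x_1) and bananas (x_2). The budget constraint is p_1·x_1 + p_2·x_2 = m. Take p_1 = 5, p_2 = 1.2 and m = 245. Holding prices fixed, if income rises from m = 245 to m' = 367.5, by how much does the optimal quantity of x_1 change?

Δx_1* = 12.25

MRS = (x_2−10)/(x_1−20). Tangency with p_1/p_2 gives x_2−10 = (p_1/p_2)·(x_1−20).
After buying the subsistence bundle (20, 10), a share 0.5 of the remaining income goes to x_1: x_1* = 20 + 0.5·(m − 20p_1 − 10p_2)/p_1.
Discretionary income = 245 − 20·5 − 10·1.2 = 133; x_1* = 20 + 0.5·133/5 = 33.3.
At m' = 367.5: x_1* = 45.55. Change: 45.55 − 33.3 = 12.25.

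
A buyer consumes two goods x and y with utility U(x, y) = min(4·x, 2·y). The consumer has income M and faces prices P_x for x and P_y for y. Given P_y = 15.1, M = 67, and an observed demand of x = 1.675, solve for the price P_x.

P_x = 9.8

Leontief preferences: the optimum is at the kink where x/2 = y/4, i.e. y = 2·x.
Budget: P_x·x + P_y·2·x = M, so (2·P_x + 4·P_y)·x = 2·M.
Demand: x*(P_x,P_y,M) = 2·M/(2·P_x + 4·P_y), y* = 4·M/(2·P_x + 4·P_y).
Set x* = 1.675 in the demand function and solve for P_x: P_x = 9.8.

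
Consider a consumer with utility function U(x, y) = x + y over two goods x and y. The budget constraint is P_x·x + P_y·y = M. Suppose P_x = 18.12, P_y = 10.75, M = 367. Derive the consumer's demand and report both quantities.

x* = 0, y* = 34.1395

Perfect substitutes: compare marginal utility per dollar. 1/P_x vs 1/P_y → 0.0552 vs 0.093.
y gives more utility per dollar, so spend all income on y: y* = M/P_y, x* = 0.
Numerically: x* = 0, y* = 34.1395.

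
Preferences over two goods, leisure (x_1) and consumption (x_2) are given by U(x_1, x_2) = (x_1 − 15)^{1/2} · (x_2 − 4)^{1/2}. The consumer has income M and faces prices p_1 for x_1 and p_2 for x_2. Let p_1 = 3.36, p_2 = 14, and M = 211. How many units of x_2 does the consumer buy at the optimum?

x_2* = 7.7357

Substituting into the budget: x_1* = 15 + 0.5·(M − 15·p_1 − 4·p_2)/p_1, and x_2* = 4 + 0.5·(…)/p_2.
Discretionary income = 211 − 15·3.36 − 4·14 = 104.6; x_2* = 4 + 0.5·104.6/14 = 7.7357.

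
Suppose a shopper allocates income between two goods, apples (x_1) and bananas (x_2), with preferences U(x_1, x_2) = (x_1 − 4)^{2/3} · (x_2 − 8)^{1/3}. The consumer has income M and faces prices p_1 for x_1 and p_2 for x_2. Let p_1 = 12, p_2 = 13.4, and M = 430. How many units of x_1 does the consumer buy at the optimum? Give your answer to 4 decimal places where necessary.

x_1* = 19.2667

This is Cobb-Douglas in (x_1−4, x_2−8): tangency gives 2/3·p_2·(x_2−8) = 1/3·p_1·(x_1−4).
After buying the subsistence bundle (4, 8), a share 2/3 of the remaining income goes to x_1: x_1* = 4 + 2/3·(M − 4p_1 − 8p_2)/p_1.
Discretionary income = 430 − 4·12 − 8·13.4 = 274.8; x_1* = 4 + 2/3·274.8/12 = 19.2667.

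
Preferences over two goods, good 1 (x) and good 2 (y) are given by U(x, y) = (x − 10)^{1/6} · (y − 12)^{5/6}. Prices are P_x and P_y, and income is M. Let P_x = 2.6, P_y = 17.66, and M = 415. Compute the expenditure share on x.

share on x = 0.1338

Let x' = x−10, y' = y−12. MRS = (1/5)·y'/x' = P_x/P_y.
After buying the subsistence bundle (10, 12), a share 1/6 of the remaining income goes to x: x* = 10 + 1/6·(M − 10P_x − 12P_y)/P_x.
Discretionary income = 415 − 10·2.6 − 12·17.66 = 177.08; x* = 10 + 1/6·177.08/2.6 = 21.3513; y* = 12 + 5/6·177.08/17.66 = 20.356.
Expenditure on x: 2.6·21.3513 = 55.5133; share = 0.1338.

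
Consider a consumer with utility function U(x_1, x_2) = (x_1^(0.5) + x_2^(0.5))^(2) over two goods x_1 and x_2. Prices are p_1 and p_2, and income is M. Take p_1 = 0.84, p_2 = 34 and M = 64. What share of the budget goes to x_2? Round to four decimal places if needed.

share on x_2 = 0.0241

MRS = MU_x_1/MU_x_2 = (x_2/x_1)^(0.5). Set equal to p_1/p_2.
Solve for the ratio: x_2/x_1 = [p_1/p_2]^(2).
Substitute x_2 = (x_2/x_1)·x_1 into the budget: x_1* = M/(p_1 + p_2·(x_2/x_1)).
Numerically x_2/x_1 = 0.00061, so x_1* = 64/(0.84 + 34·0.00061) = 74.3535 and x_2* = 0.00061·74.3535 = 0.0454.
Expenditure on x_2: 34·0.0454 = 1.5431; share = 0.0241.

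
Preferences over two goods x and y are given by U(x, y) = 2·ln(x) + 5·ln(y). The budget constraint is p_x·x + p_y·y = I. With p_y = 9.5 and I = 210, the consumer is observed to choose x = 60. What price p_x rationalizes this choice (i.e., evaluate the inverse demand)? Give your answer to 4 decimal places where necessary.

p_x = 1

MU_x/MU_y = (2·y)/(5·x); tangency sets this equal to p_x/p_y.
Rearranging, p_y·y = (5/2)·p_x·x. Substituting into the budget gives p_x·x·(1 + (5/2)) = I.
Demand: x*(p_x,p_y,I) = 2/7·I/p_x and y* = 5/7·I/p_y.
Set x* = 60 in the demand function and solve for p_x: p_x = 1.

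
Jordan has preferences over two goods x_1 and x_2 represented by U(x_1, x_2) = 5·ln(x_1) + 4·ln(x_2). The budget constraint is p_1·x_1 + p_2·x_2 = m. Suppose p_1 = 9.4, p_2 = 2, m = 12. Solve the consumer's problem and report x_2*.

x_2* = 2.6667

MU_x_1/MU_x_2 = (5·x_2)/(4·x_1); tangency sets this equal to p_1/p_2.
So 5·p_2·x_2 = 4·p_1·x_1; combined with the budget, a share 5/9 of income goes to x_1.
Demand: x_1*(p_1,p_2,m) = 5/9·m/p_1 and x_2* = 4/9·m/p_2.
At p_1=9.4, p_2=2, m=12: x_2* = 4/9·12/2 = 2.6667.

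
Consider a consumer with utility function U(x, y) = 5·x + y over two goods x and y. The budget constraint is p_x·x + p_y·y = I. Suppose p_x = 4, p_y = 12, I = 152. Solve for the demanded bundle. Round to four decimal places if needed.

Linear utility — the consumer picks whichever good has higher MU/price: 5/4 = 1.25 vs 1/12 = 0.0833.
x gives more utility per dollar, so spend all income on x: x* = I/p_x, y* = 0.
Numerically: x* = 38, y* = 0.

x* = 38, y* = 0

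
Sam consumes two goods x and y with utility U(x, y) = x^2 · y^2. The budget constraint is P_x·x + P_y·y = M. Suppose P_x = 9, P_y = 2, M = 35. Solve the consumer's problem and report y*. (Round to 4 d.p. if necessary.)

The MRS is y/x. Set MRS = P_x/P_y.
So 2·P_y·y = 2·P_x·x; combined with the budget, a share 0.5 of income goes to x.
Demand: x*(P_x,P_y,M) = 0.5·M/P_x and y* = 0.5·M/P_y.
At P_x=9, P_y=2, M=35: y* = 0.5·35/2 = 8.75.

y* = 8.75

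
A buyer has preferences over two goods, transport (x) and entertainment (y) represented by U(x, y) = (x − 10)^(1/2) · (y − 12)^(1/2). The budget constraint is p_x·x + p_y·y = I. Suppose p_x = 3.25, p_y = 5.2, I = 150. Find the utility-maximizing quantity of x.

x* = 18.4769

Let x' = x−10, y' = y−12. MRS = y'/x' = p_x/p_y.
Substituting into the budget: x* = 10 + 0.5·(I − 10·p_x − 12·p_y)/p_x, and y* = 12 + 0.5·(…)/p_y.
Discretionary income = 150 − 10·3.25 − 12·5.2 = 55.1; x* = 10 + 0.5·55.1/3.25 = 18.4769.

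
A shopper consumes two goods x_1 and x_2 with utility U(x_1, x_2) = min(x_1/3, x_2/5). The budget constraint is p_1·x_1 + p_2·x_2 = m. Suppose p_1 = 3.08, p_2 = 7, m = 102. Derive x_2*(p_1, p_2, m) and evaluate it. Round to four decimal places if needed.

x_2* = 11.528

With perfect complements, no substitution: consume in ratio x_1:x_2 = 3:5.
Budget: p_1·x_1 + p_2·(5/3)·x_1 = m, so (3·p_1 + 5·p_2)·x_1 = 3·m.
Demand: x_1*(p_1,p_2,m) = 3·m/(3·p_1 + 5·p_2), x_2* = 5·m/(3·p_1 + 5·p_2).
Here 3·3.08 + 5·7 = 44.24, giving x_2* = 11.528.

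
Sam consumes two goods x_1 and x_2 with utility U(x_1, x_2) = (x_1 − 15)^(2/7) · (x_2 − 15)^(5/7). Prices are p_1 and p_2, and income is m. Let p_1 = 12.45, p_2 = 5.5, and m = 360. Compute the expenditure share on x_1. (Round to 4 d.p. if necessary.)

share on x_1 = 0.5908

After buying the subsistence bundle (15, 15), a share 2/7 of the remaining income goes to x_1: x_1* = 15 + 2/7·(m − 15p_1 − 15p_2)/p_1.
Discretionary income = 360 − 15·12.45 − 15·5.5 = 90.75; x_1* = 15 + 2/7·90.75/12.45 = 17.0826; x_2* = 15 + 5/7·90.75/5.5 = 26.7857.
Expenditure on x_1: 12.45·17.0826 = 212.6786; share = 0.5908.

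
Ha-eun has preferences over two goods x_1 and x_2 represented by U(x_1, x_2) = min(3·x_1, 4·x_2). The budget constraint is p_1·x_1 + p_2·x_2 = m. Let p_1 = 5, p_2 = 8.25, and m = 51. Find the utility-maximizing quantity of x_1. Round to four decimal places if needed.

Leontief preferences: the optimum is at the kink where x_1/4 = x_2/3, i.e. x_2 = (3/4)·x_1.
Budget: p_1·x_1 + p_2·(3/4)·x_1 = m, so (4·p_1 + 3·p_2)·x_1 = 4·m.
Demand: x_1*(p_1,p_2,m) = 4·m/(4·p_1 + 3·p_2), x_2* = 3·m/(4·p_1 + 3·p_2).
Here 4·5 + 3·8.25 = 44.75, giving x_1* = 4.5587.

x_1* = 4.5587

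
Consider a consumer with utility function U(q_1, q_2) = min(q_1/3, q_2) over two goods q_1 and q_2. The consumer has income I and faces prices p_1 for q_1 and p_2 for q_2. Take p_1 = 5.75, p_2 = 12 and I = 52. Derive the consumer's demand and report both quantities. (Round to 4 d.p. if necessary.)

Leontief preferences: the optimum is at the kink where q_1/3 = q_2/1, i.e. q_2 = (1/3)·q_1.
Budget: p_1·q_1 + p_2·(1/3)·q_1 = I, so (3·p_1 + p_2)·q_1 = 3·I.
Demand: q_1*(p_1,p_2,I) = 3·I/(3·p_1 + p_2), q_2* = I/(3·p_1 + p_2).
Here 3·5.75 + 12 = 29.25, giving q_1* = 5.3333 and q_2* = 1.7778.

q_1* = 5.3333, q_2* = 1.7778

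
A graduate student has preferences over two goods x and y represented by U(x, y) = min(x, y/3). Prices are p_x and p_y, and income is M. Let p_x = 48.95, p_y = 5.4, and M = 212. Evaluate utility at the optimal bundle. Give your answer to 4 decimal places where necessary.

V = 3.254

Demand: x*(p_x,p_y,M) = M/(p_x + 3·p_y), y* = 3·M/(p_x + 3·p_y).
Here 48.95 + 3·5.4 = 65.15, giving x* = 3.254 and y* = 9.7621.
Utility at the optimum: U(3.254, 9.7621) = 3.254.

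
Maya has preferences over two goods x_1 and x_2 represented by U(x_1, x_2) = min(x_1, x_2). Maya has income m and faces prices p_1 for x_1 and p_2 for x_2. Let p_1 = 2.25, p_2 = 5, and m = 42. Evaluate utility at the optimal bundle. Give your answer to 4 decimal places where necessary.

With perfect complements, no substitution: consume in ratio x_1:x_2 = 1:1.
Budget: p_1·x_1 + p_2·x_1 = m, so (p_1 + p_2)·x_1 = m.
Demand: x_1*(p_1,p_2,m) = m/(p_1 + p_2), x_2* = m/(p_1 + p_2).
Here 2.25 + 5 = 7.25, giving x_1* = 5.7931 and x_2* = 5.7931.
Utility at the optimum: U(5.7931, 5.7931) = 5.7931.

V = 5.7931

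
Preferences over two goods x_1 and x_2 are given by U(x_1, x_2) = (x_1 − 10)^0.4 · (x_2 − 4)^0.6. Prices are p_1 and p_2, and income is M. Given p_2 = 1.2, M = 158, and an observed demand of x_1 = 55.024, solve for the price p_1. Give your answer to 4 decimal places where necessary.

p_1 = 1.25

Let x_1' = x_1−10, x_2' = x_2−4. MRS = (2/3)·x_2'/x_1' = p_1/p_2.
After buying the subsistence bundle (10, 4), a share 0.4 of the remaining income goes to x_1: x_1* = 10 + 0.4·(M − 10p_1 − 4p_2)/p_1.
Set x_1* = 55.024 in the demand function and solve for p_1: p_1 = 1.25.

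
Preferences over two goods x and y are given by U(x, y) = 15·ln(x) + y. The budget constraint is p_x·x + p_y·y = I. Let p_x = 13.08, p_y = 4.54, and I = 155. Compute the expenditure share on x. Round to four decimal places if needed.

So x*(p_x,p_y) = 15·p_y/p_x, independent of income; and y* = (I − 15·p_y)/p_y.
At the given prices: x* = 15·4.54/13.08 = 5.2064, and y* = 19.141.
Expenditure on x: 13.08·5.2064 = 68.1; share = 0.4394.

share on x = 0.4394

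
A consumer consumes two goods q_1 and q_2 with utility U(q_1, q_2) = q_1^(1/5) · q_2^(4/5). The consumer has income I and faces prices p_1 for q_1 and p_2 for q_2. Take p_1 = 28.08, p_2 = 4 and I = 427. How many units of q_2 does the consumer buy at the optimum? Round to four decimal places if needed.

q_2* = 85.4

MU_q_1/MU_q_2 = (0.2·q_2)/(0.8·q_1); tangency sets this equal to p_1/p_2.
Rearranging, p_2·q_2 = 4·p_1·q_1. Substituting into the budget gives p_1·q_1·(1 + 4) = I.
Demand: q_1*(p_1,p_2,I) = 0.2·I/p_1 and q_2* = 0.8·I/p_2.
At p_1=28.08, p_2=4, I=427: q_2* = 0.8·427/4 = 85.4.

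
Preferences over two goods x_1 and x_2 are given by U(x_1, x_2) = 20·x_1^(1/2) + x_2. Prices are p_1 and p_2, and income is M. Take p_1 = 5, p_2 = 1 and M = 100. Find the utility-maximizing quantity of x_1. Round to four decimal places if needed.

Set MRS = p_1/p_2: 10·x_1^(−1/2) = p_1/p_2.
Thus x_1* = (10·p_2/p_1)² — independent of M — with the rest of income spent on x_2.
Plugging in: x_1* = (10·1/5)² = 4.

x_1* = 4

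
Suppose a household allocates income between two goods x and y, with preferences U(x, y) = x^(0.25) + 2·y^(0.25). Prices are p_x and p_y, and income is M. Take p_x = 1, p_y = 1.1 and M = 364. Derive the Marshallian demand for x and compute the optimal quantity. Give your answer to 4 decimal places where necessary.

MU_x ∝ x^(-0.75), MU_y ∝ 2·y^(-0.75), so MRS = (1/2)·(y/x)^(0.75) = p_x/p_y.
Hence y/x = (2·p_x/p_y)^(1/(0.75)), i.e. raised to the 4/3 power.
With the ratio pinned down, the budget gives x* = M/(p_x + p_y·(y/x)) and y* = (y/x)·x*.
Numerically y/x = 2.219132, so x* = 364/(1 + 1.1·2.219132) = 105.7818.

x* = 105.7818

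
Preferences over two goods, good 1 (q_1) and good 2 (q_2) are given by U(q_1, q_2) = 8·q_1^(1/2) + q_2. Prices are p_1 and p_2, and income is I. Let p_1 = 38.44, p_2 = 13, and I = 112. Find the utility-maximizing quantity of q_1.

q_1* = 1.83

MU_q_1 = 4/√q_1, MU_q_2 = 1. Tangency: 4/√q_1 = p_1/p_2.
Solve: √q_1 = 4·p_2/p_1, so q_1*(p_1,p_2) = (4·p_2/p_1)², and q_2* = (I − p_1·q_1*)/p_2.
Plugging in: q_1* = (4·13/38.44)² = 1.83.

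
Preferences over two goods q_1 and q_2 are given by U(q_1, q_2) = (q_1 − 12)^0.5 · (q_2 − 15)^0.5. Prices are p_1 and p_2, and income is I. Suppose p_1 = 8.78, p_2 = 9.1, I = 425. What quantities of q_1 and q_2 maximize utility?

q_1* = 22.4294, q_2* = 25.0626

MRS = (q_2−15)/(q_1−12). Tangency with p_1/p_2 gives q_2−15 = (p_1/p_2)·(q_1−12).
After buying the subsistence bundle (12, 15), a share 0.5 of the remaining income goes to q_1: q_1* = 12 + 0.5·(I − 12p_1 − 15p_2)/p_1.
Discretionary income = 425 − 12·8.78 − 15·9.1 = 183.14; q_1* = 12 + 0.5·183.14/8.78 = 22.4294; q_2* = 15 + 0.5·183.14/9.1 = 25.0626.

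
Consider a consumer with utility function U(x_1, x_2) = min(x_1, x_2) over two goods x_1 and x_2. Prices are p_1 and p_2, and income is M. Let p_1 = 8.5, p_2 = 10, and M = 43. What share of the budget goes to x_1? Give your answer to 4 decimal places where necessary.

share on x_1 = 0.4595

With perfect complements, no substitution: consume in ratio x_1:x_2 = 1:1.
Budget: p_1·x_1 + p_2·x_1 = M, so (p_1 + p_2)·x_1 = M.
Demand: x_1*(p_1,p_2,M) = M/(p_1 + p_2), x_2* = M/(p_1 + p_2).
Here 8.5 + 10 = 18.5, giving x_1* = 2.3243 and x_2* = 2.3243.
Expenditure on x_1: 8.5·2.3243 = 19.7568; share = 0.4595.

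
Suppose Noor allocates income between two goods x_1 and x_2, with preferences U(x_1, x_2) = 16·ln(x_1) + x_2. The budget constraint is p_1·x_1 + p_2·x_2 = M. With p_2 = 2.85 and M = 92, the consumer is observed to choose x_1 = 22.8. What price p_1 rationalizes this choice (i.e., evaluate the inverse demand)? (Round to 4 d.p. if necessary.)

Set MRS = p_1/p_2: (16/x_1)/1 = p_1/p_2.
So x_1*(p_1,p_2) = 16·p_2/p_1, independent of income; and x_2* = (M − 16·p_2)/p_2.
Set x_1* = 22.8 in the demand function and solve for p_1: p_1 = 2.

p_1 = 2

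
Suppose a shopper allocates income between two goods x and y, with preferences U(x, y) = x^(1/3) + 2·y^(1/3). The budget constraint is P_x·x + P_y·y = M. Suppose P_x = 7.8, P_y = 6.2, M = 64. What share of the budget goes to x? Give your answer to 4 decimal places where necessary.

With the ratio pinned down, the budget gives x* = M/(P_x + P_y·(y/x)) and y* = (y/x)·x*.
Numerically y/x = 3.991162, so x* = 64/(7.8 + 6.2·3.991162) = 1.9665 and y* = 3.991162·1.9665 = 7.8486.
Expenditure on x: 7.8·1.9665 = 15.3387; share = 0.2397.

share on x = 0.2397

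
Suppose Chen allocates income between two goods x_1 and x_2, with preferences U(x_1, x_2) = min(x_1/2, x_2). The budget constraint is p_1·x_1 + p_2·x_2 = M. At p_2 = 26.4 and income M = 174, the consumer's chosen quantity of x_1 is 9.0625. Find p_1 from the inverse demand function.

p_1 = 6

With perfect complements, no substitution: consume in ratio x_1:x_2 = 2:1.
Budget: p_1·x_1 + p_2·(1/2)·x_1 = M, so (2·p_1 + p_2)·x_1 = 2·M.
Demand: x_1*(p_1,p_2,M) = 2·M/(2·p_1 + p_2), x_2* = M/(2·p_1 + p_2).
Set x_1* = 9.0625 in the demand function and solve for p_1: p_1 = 6.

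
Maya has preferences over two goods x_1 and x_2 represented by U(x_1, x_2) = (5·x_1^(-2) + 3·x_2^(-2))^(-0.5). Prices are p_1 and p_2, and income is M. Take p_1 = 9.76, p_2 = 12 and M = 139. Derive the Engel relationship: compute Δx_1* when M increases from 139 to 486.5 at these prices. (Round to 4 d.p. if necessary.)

Δx_1* = 18.0918

From the CES first-order condition, (5/3)·(x_2/x_1)^(3) = p_1/p_2.
Hence x_2/x_1 = ((3/5)·p_1/p_2)^(1/(3)), i.e. raised to the 1/3 power.
Substitute x_2 = (x_2/x_1)·x_1 into the budget: x_1* = M/(p_1 + p_2·(x_2/x_1)).
Numerically x_2/x_1 = 0.787299, so x_1* = 139/(9.76 + 12·0.787299) = 7.2367.
At M' = 486.5: x_1* = 25.3285. Change: 25.3285 − 7.2367 = 18.0918.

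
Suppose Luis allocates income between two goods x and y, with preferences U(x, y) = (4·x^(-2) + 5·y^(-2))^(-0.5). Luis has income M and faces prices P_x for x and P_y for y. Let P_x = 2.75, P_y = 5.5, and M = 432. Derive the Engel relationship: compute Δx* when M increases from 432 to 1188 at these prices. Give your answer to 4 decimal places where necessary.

Δx* = 101.4434

MRS = MU_x/MU_y = (4/5)·(y/x)^(3). Set equal to P_x/P_y.
Solve for the ratio: y/x = [(5/4)·P_x/P_y]^(1/3).
Substitute y = (y/x)·x into the budget: x* = M/(P_x + P_y·(y/x)).
Numerically y/x = 0.854988, so x* = 432/(2.75 + 5.5·0.854988) = 57.9676.
At M' = 1188: x* = 159.411. Change: 159.411 − 57.9676 = 101.4434.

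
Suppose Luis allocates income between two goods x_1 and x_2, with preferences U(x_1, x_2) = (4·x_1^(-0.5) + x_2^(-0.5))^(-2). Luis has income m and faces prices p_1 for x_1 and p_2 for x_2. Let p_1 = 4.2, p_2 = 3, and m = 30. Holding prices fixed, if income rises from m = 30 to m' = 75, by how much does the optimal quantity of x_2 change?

Numerically x_2/x_1 = 0.496644, so x_1* = 30/(4.2 + 3·0.496644) = 5.2725 and x_2* = 0.496644·5.2725 = 2.6185.
At m' = 75: x_2* = 6.5464. Change: 6.5464 − 2.6185 = 3.9278.

Δx_2* = 3.9278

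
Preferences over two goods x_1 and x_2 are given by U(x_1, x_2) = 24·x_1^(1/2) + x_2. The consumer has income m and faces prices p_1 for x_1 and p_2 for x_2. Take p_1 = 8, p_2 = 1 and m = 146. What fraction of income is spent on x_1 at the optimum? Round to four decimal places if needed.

share on x_1 = 0.1233

Utility is quasi-linear in x_2; the FOC for x_1 is 12/√x_1 = p_1/p_2.
Solve: √x_1 = 12·p_2/p_1, so x_1*(p_1,p_2) = (12·p_2/p_1)², and x_2* = (m − p_1·x_1*)/p_2.
Plugging in: x_1* = (12·1/8)² = 2.25, x_2* = 128.
Expenditure on x_1: 8·2.25 = 18; share = 0.1233.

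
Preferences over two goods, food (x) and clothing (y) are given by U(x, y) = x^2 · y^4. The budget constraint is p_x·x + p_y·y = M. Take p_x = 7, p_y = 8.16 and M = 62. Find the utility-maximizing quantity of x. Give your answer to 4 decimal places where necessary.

Tangency: MRS = (1/2)·y/x = p_x/p_y.
Rearranging, p_y·y = 2·p_x·x. Substituting into the budget gives p_x·x·(1 + 2) = M.
Demand: x*(p_x,p_y,M) = 1/3·M/p_x and y* = 2/3·M/p_y.
At p_x=7, p_y=8.16, M=62: x* = 1/3·62/7 = 2.9524.

x* = 2.9524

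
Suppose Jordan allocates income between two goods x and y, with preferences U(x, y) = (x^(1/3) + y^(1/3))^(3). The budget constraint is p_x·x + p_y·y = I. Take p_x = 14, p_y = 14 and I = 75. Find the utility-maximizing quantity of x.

MRS = MU_x/MU_y = (y/x)^(2/3). Set equal to p_x/p_y.
Hence y/x = (p_x/p_y)^(1/(2/3)), i.e. raised to the 1.5 power.
Substitute y = (y/x)·x into the budget: x* = I/(p_x + p_y·(y/x)).
Numerically y/x = 1, so x* = 75/(14 + 14·1) = 2.6786.

x* = 2.6786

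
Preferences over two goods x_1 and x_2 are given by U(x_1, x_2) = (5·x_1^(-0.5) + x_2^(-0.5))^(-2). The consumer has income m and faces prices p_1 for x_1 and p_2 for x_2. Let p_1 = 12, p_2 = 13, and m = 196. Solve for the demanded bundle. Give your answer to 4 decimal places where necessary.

From the CES first-order condition, 5·(x_2/x_1)^(1.5) = p_1/p_2.
Solve for the ratio: x_2/x_1 = [(1/5)·p_1/p_2]^(2/3).
With the ratio pinned down, the budget gives x_1* = m/(p_1 + p_2·(x_2/x_1)) and x_2* = (x_2/x_1)·x_1*.
Numerically x_2/x_1 = 0.324224, so x_1* = 196/(12 + 13·0.324224) = 12.0876 and x_2* = 0.324224·12.0876 = 3.9191.

x_1* = 12.0876, x_2* = 3.9191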